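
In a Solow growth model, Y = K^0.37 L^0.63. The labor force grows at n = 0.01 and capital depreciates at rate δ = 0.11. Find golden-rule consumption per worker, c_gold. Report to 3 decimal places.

c_gold ≈ 1.221

Capital per worker breaks even when investment replaces (n + δ)·k; here n + δ = 0.12.
Maximizing c = f(k) − (n+δ)·k gives f'(k) = n+δ, i.e. 0.37·k^(0.37−1) = 0.12, so k_gold = (0.37/0.12)^(1/0.63) ≈ 5.9734.
y_gold = 5.9734^0.37 ≈ 1.9373.
c_gold = y_gold − (n+δ)·k_gold = 1.9373 − 0.12·5.9734 ≈ 1.2205.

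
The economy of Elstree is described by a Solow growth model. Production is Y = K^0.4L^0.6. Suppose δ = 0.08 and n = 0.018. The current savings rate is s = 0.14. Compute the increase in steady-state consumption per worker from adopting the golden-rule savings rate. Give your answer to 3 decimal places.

Δc ≈ 0.442

The effective depreciation rate is n + δ = 0.018 + 0.08 = 0.098.
Current steady state (s = 0.14): k* = (0.14/0.098)^(1/0.6) ≈ 1.8120, y* = 1.8120^0.4 ≈ 1.2684, c* = (1−0.14)·1.2684 ≈ 1.0909.
Golden rule sets MPK = n+δ: 0.4·k^(0.4−1) = 0.098, so k_gold = (0.4/0.098)^(1/0.6) ≈ 10.4245.
y_gold = 10.4245^0.4 ≈ 2.5540, c_gold = y_gold − 0.098·k_gold ≈ 1.5324.
Gain: Δc = 1.5324 − 1.0909 ≈ 0.4416.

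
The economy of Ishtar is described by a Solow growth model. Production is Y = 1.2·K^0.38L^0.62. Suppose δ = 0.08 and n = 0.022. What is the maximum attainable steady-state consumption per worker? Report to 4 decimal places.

Capital per worker breaks even when investment replaces (n + δ)·k; here n + δ = 0.102.
Golden rule sets MPK = n+δ: 0.38·1.2·k^(0.38−1) = 0.102, so k_gold = (0.38·1.2/0.102)^(1/0.62) ≈ 11.1937.
y_gold = 1.2·11.1937^0.38 ≈ 3.0046.
c_gold = y_gold − (n+δ)·k_gold = 3.0046 − 0.102·11.1937 ≈ 1.8629.

c_gold ≈ 1.8629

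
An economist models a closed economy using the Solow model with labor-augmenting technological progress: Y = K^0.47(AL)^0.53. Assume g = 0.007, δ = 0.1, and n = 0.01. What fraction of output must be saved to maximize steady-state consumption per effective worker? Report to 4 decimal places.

Capital per effective worker breaks even when investment replaces (n + g + δ)·k; here n + g + δ = 0.117.
At the golden rule MPK = n+g+δ, and in any Cobb-Douglas steady state s = (n+g+δ)·k/y = MPK·k/y = capital's share 0.47.

s_gold = 0.4700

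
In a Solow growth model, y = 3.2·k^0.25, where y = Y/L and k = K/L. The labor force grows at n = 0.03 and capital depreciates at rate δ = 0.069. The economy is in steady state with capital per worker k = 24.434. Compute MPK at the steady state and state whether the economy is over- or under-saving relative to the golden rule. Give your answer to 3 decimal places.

over-saving; MPK ≈ 0.073

n + δ = 0.03 + 0.069 = 0.099.
MPK = 0.25·3.2·k^(0.25−1) = 0.25·3.2·24.434^(-0.75) ≈ 0.0728.
MPK < 0.099, so the economy is dynamically inefficient (over-saving).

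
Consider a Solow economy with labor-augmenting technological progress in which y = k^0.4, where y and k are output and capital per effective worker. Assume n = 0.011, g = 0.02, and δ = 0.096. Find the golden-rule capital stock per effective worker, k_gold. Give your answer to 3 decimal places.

k_gold ≈ 6.767

The effective depreciation rate is n + g + δ = 0.011 + 0.02 + 0.096 = 0.127.
Setting f'(k) = n+g+δ gives 0.4·k^(0.4−1) = 0.127, hence k_gold = (0.4/0.127)^(1/0.6) ≈ 6.7675.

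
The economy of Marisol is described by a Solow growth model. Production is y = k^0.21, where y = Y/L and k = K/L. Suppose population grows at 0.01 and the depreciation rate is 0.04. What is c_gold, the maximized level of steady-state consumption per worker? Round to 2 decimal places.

c_gold ≈ 1.16

The effective depreciation rate is n + δ = 0.01 + 0.04 = 0.05.
At the golden rule the marginal product of capital equals n+δ: 0.21·k^(0.21−1) = 0.05. Solving, k_gold = (0.21/0.05)^(1/0.79) ≈ 6.1507.
y_gold = 6.1507^0.21 ≈ 1.4644.
c_gold = y_gold − (n+δ)·k_gold = 1.4644 − 0.05·6.1507 ≈ 1.1569.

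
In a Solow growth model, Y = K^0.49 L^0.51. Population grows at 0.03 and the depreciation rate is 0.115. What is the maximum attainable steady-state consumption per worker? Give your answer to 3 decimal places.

c_gold ≈ 1.643

Capital per worker breaks even when investment replaces (n + δ)·k; here n + δ = 0.145.
Golden rule sets MPK = n+δ: 0.49·k^(0.49−1) = 0.145, so k_gold = (0.49/0.145)^(1/0.51) ≈ 10.8872.
y_gold = 10.8872^0.49 ≈ 3.2217.
c_gold = y_gold − (n+δ)·k_gold = 3.2217 − 0.145·10.8872 ≈ 1.6431.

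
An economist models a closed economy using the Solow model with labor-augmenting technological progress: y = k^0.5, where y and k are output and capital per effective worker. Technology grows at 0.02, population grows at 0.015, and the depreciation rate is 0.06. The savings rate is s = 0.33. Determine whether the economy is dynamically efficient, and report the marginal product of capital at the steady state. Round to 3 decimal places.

dynamically efficient; MPK ≈ 0.144

Capital per effective worker breaks even when investment replaces (n + g + δ)·k; here n + g + δ = 0.095.
Steady-state k*: s·k^0.5 = 0.095·k gives k* = (0.33/0.095)^(1/0.5) ≈ 12.0665.
MPK = 0.5·12.0665^(-0.5) ≈ 0.1439.
MPK > n+g+δ = 0.095, so the economy is dynamically efficient (under-saving).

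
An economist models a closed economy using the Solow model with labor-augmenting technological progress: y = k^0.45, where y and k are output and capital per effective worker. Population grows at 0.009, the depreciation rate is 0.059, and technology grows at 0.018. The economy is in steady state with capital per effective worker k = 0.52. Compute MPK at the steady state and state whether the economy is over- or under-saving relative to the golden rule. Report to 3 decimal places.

Break-even investment rate: n + g + δ = 0.009 + 0.018 + 0.059 = 0.086.
MPK = 0.45·k^(0.45−1) = 0.45·0.52^(-0.55) ≈ 0.6448.
MPK > 0.086, so the economy is dynamically efficient (under-saving).

under-saving; MPK ≈ 0.645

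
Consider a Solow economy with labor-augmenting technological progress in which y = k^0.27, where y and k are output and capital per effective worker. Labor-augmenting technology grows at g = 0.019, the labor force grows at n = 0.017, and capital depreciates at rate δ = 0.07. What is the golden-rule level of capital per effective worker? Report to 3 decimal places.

The effective depreciation rate is n + g + δ = 0.017 + 0.019 + 0.07 = 0.106.
Setting f'(k) = n+g+δ gives 0.27·k^(0.27−1) = 0.106, hence k_gold = (0.27/0.106)^(1/0.73) ≈ 3.5995.

k_gold ≈ 3.600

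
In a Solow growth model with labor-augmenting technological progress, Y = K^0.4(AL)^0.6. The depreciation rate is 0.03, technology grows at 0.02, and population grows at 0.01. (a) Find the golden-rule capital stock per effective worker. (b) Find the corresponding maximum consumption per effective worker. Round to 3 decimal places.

(a) k_gold ≈ 23.615; (b) c_gold ≈ 2.125

n + g + δ = 0.01 + 0.02 + 0.03 = 0.06.
At the golden rule the marginal product of capital equals n+g+δ: 0.4·k^(0.4−1) = 0.06. Solving, k_gold = (0.4/0.06)^(1/0.6) ≈ 23.6146.
y_gold = 23.6146^0.4 ≈ 3.5422; c_gold = y_gold − 0.06·k_gold ≈ 2.1253.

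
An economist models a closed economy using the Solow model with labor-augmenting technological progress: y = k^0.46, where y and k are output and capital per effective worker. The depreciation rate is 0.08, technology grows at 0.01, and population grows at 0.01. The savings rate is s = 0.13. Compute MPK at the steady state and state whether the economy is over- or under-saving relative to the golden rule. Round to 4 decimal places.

n + g + δ = 0.01 + 0.01 + 0.08 = 0.1.
Steady-state k*: s·k^0.46 = 0.1·k gives k* = (0.13/0.1)^(1/0.54) ≈ 1.6256.
MPK = 0.46·1.6256^(-0.54) ≈ 0.3538.
MPK > n+g+δ = 0.1, so the economy is dynamically efficient (under-saving).

under-saving; MPK ≈ 0.3538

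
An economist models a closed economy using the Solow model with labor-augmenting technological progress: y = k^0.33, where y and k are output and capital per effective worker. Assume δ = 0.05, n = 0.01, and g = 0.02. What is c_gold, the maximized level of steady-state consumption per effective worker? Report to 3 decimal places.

c_gold ≈ 1.346

Break-even investment rate: n + g + δ = 0.01 + 0.02 + 0.05 = 0.08.
At the golden rule the marginal product of capital equals n+g+δ: 0.33·k^(0.33−1) = 0.08. Solving, k_gold = (0.33/0.08)^(1/0.67) ≈ 8.2898.
y_gold = 8.2898^0.33 ≈ 2.0096.
c_gold = y_gold − (n+g+δ)·k_gold = 2.0096 − 0.08·8.2898 ≈ 1.3465.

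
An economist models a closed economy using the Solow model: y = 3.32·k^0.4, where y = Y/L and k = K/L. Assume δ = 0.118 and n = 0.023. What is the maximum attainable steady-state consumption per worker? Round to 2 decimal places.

c_gold ≈ 8.88

n + δ = 0.023 + 0.118 = 0.141.
Golden rule sets MPK = n+δ: 0.4·3.32·k^(0.4−1) = 0.141, so k_gold = (0.4·3.32/0.141)^(1/0.6) ≈ 42.0047.
y_gold = 3.32·42.0047^0.4 ≈ 14.8067.
c_gold = y_gold − (n+δ)·k_gold = 14.8067 − 0.141·42.0047 ≈ 8.8840.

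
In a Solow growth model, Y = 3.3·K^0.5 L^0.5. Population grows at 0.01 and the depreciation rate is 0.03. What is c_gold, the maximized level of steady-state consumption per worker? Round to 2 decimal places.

The effective depreciation rate is n + δ = 0.01 + 0.03 = 0.04.
At the golden rule the marginal product of capital equals n+δ: 0.5·3.3·k^(0.5−1) = 0.04. Solving, k_gold = (0.5·3.3/0.04)^(1/0.5) ≈ 1701.5625.
y_gold = 3.3·1701.5625^0.5 ≈ 136.1250.
c_gold = y_gold − (n+δ)·k_gold = 136.1250 − 0.04·1701.5625 ≈ 68.0625.

c_gold ≈ 68.06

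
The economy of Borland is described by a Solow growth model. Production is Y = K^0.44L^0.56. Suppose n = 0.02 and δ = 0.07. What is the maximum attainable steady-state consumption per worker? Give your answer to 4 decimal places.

c_gold ≈ 1.9485

Break-even investment rate: n + δ = 0.02 + 0.07 = 0.09.
Golden rule sets MPK = n+δ: 0.44·k^(0.44−1) = 0.09, so k_gold = (0.44/0.09)^(1/0.56) ≈ 17.0111.
y_gold = 17.0111^0.44 ≈ 3.4795.
c_gold = y_gold − (n+δ)·k_gold = 3.4795 − 0.09·17.0111 ≈ 1.9485.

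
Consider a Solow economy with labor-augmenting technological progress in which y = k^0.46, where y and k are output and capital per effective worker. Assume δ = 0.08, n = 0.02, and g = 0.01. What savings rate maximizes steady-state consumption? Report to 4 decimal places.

Capital per effective worker breaks even when investment replaces (n + g + δ)·k; here n + g + δ = 0.11.
At the golden rule MPK = n+g+δ, and in any Cobb-Douglas steady state s = (n+g+δ)·k/y = MPK·k/y = capital's share 0.46.

s_gold = 0.4600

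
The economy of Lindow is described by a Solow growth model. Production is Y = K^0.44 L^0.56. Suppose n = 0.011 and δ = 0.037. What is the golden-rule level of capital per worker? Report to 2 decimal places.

k_gold ≈ 52.27

The effective depreciation rate is n + δ = 0.011 + 0.037 = 0.048.
Golden rule sets MPK = n+δ: 0.44·k^(0.44−1) = 0.048, so k_gold = (0.44/0.048)^(1/0.56) ≈ 52.2679.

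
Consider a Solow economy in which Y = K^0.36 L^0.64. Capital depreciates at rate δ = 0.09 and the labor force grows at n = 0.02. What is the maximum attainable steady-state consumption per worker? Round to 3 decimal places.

Break-even investment rate: n + δ = 0.02 + 0.09 = 0.11.
Golden rule sets MPK = n+δ: 0.36·k^(0.36−1) = 0.11, so k_gold = (0.36/0.11)^(1/0.64) ≈ 6.3760.
y_gold = 6.3760^0.36 ≈ 1.9482.
c_gold = y_gold − (n+δ)·k_gold = 1.9482 − 0.11·6.3760 ≈ 1.2469.

c_gold ≈ 1.247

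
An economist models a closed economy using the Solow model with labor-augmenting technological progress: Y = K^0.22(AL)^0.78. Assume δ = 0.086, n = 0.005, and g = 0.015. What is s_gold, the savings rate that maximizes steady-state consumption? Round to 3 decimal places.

s_gold = 0.220

The effective depreciation rate is n + g + δ = 0.005 + 0.015 + 0.086 = 0.106.
At the golden rule MPK = n+g+δ, and in any Cobb-Douglas steady state s = (n+g+δ)·k/y = MPK·k/y = capital's share 0.22.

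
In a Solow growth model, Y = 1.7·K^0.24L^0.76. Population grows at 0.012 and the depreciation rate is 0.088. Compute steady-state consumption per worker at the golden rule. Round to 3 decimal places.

c_gold ≈ 2.014

Break-even investment rate: n + δ = 0.012 + 0.088 = 0.1.
Golden rule sets MPK = n+δ: 0.24·1.7·k^(0.24−1) = 0.1, so k_gold = (0.24·1.7/0.1)^(1/0.76) ≈ 6.3606.
y_gold = 1.7·6.3606^0.24 ≈ 2.6503.
c_gold = y_gold − (n+δ)·k_gold = 2.6503 − 0.1·6.3606 ≈ 2.0142.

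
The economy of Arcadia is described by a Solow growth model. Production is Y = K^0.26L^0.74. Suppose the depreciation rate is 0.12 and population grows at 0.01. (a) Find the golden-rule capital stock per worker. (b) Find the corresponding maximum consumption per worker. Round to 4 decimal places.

(a) k_gold ≈ 2.5515; (b) c_gold ≈ 0.9441

The effective depreciation rate is n + δ = 0.01 + 0.12 = 0.13.
Setting f'(k) = n+δ gives 0.26·k^(0.26−1) = 0.13, hence k_gold = (0.26/0.13)^(1/0.74) ≈ 2.5515.
y_gold = 2.5515^0.26 ≈ 1.2758; c_gold = y_gold − 0.13·k_gold ≈ 0.9441.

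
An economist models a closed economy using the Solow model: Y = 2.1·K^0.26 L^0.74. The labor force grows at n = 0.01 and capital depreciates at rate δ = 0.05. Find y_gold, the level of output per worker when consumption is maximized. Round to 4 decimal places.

Capital per worker breaks even when investment replaces (n + δ)·k; here n + δ = 0.06.
Setting f'(k) = n+δ gives 0.26·2.1·k^(0.26−1) = 0.06, hence k_gold = (0.26·2.1/0.06)^(1/0.74) ≈ 19.7698.
Output: y_gold = 2.1·k_gold^0.26 = 2.1·19.7698^0.26 ≈ 4.5623.

y_gold ≈ 4.5623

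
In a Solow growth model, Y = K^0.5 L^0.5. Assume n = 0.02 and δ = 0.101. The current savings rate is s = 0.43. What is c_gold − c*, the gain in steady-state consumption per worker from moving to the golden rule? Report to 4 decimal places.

Δc ≈ 0.0405

Capital per worker breaks even when investment replaces (n + δ)·k; here n + δ = 0.121.
Current steady state (s = 0.43): k* = (0.43/0.121)^(1/0.5) ≈ 12.6289, y* = 12.6289^0.5 ≈ 3.5537, c* = (1−0.43)·3.5537 ≈ 2.0256.
Maximizing c = f(k) − (n+δ)·k gives f'(k) = n+δ, i.e. 0.5·k^(0.5−1) = 0.121, so k_gold = (0.5/0.121)^(1/0.5) ≈ 17.0753.
y_gold = 17.0753^0.5 ≈ 4.1322, c_gold = y_gold − 0.121·k_gold ≈ 2.0661.
Gain: Δc = 2.0661 − 2.0256 ≈ 0.0405.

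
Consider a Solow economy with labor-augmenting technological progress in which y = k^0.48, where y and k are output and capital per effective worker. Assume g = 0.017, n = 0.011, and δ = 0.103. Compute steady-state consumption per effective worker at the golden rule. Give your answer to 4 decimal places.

n + g + δ = 0.011 + 0.017 + 0.103 = 0.131.
Maximizing c = f(k) − (n+g+δ)·k gives f'(k) = n+g+δ, i.e. 0.48·k^(0.48−1) = 0.131, so k_gold = (0.48/0.131)^(1/0.52) ≈ 12.1495.
y_gold = 12.1495^0.48 ≈ 3.3158.
c_gold = y_gold − (n+g+δ)·k_gold = 3.3158 − 0.131·12.1495 ≈ 1.7242.

c_gold ≈ 1.7242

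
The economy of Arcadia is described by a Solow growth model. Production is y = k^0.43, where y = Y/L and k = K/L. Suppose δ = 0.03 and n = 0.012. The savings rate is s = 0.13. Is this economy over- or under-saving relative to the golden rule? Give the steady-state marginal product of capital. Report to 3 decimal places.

under-saving; MPK ≈ 0.139

Capital per worker breaks even when investment replaces (n + δ)·k; here n + δ = 0.042.
Steady-state k*: s·k^0.43 = 0.042·k gives k* = (0.13/0.042)^(1/0.57) ≈ 7.2588.
MPK = 0.43·7.2588^(-0.57) ≈ 0.1389.
MPK > n+δ = 0.042, so the economy is dynamically efficient (under-saving).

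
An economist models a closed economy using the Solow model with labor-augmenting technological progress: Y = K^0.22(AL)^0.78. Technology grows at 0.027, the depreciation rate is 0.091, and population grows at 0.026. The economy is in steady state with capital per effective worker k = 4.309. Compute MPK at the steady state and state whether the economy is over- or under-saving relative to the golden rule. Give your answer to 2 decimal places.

The effective depreciation rate is n + g + δ = 0.026 + 0.027 + 0.091 = 0.144.
MPK = 0.22·k^(0.22−1) = 0.22·4.309^(-0.78) ≈ 0.0704.
MPK < 0.144, so the economy is dynamically inefficient (over-saving).

over-saving; MPK ≈ 0.07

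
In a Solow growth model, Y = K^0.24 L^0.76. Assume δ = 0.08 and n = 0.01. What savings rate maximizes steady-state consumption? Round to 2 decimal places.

s_gold = 0.24

n + δ = 0.01 + 0.08 = 0.09.
At the golden rule MPK = n+δ, and in any Cobb-Douglas steady state s = (n+δ)·k/y = MPK·k/y = capital's share 0.24.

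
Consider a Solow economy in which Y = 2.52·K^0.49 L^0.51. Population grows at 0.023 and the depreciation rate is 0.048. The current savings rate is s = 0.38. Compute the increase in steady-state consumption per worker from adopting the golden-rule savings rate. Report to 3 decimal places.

Break-even investment rate: n + δ = 0.023 + 0.048 = 0.071.
Current steady state (s = 0.38): k* = (0.38·2.52/0.071)^(1/0.51) ≈ 164.2634, y* = 2.52·164.2634^0.49 ≈ 30.6913, c* = (1−0.38)·30.6913 ≈ 19.0286.
Golden rule sets MPK = n+δ: 0.49·2.52·k^(0.49−1) = 0.071, so k_gold = (0.49·2.52/0.071)^(1/0.51) ≈ 270.4181.
y_gold = 2.52·270.4181^0.49 ≈ 39.1830, c_gold = y_gold − 0.071·k_gold ≈ 19.9833.
Gain: Δc = 19.9833 − 19.0286 ≈ 0.9547.

Δc ≈ 0.955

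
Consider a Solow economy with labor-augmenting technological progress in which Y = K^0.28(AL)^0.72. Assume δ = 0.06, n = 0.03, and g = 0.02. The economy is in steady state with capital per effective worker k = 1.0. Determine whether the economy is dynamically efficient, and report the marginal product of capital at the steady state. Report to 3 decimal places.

dynamically efficient; MPK ≈ 0.280

Break-even investment rate: n + g + δ = 0.03 + 0.02 + 0.06 = 0.11.
MPK = 0.28·k^(0.28−1) = 0.28·1.0^(-0.72) ≈ 0.2800.
MPK > 0.11, so the economy is dynamically efficient (under-saving).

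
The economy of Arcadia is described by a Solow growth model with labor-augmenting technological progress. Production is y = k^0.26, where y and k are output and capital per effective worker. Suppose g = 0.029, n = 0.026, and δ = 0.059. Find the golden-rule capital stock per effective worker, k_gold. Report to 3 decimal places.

k_gold ≈ 3.047

The effective depreciation rate is n + g + δ = 0.026 + 0.029 + 0.059 = 0.114.
Maximizing c = f(k) − (n+g+δ)·k gives f'(k) = n+g+δ, i.e. 0.26·k^(0.26−1) = 0.114, so k_gold = (0.26/0.114)^(1/0.74) ≈ 3.0470.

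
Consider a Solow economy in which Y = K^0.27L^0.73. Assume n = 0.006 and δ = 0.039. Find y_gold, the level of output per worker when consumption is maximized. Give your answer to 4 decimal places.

Capital per worker breaks even when investment replaces (n + δ)·k; here n + δ = 0.045.
Maximizing c = f(k) − (n+δ)·k gives f'(k) = n+δ, i.e. 0.27·k^(0.27−1) = 0.045, so k_gold = (0.27/0.045)^(1/0.73) ≈ 11.6402.
Output: y_gold = k_gold^0.27 = 11.6402^0.27 ≈ 1.9400.

y_gold ≈ 1.9400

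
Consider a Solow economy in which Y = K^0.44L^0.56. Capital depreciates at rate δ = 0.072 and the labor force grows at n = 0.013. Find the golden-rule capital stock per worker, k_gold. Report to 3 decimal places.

k_gold ≈ 18.839

The effective depreciation rate is n + δ = 0.013 + 0.072 = 0.085.
At the golden rule the marginal product of capital equals n+δ: 0.44·k^(0.44−1) = 0.085. Solving, k_gold = (0.44/0.085)^(1/0.56) ≈ 18.8391.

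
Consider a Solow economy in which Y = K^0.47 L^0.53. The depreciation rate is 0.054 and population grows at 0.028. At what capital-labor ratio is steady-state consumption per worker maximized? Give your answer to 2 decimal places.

k_gold ≈ 26.96

The effective depreciation rate is n + δ = 0.028 + 0.054 = 0.082.
Maximizing c = f(k) − (n+δ)·k gives f'(k) = n+δ, i.e. 0.47·k^(0.47−1) = 0.082, so k_gold = (0.47/0.082)^(1/0.53) ≈ 26.9603.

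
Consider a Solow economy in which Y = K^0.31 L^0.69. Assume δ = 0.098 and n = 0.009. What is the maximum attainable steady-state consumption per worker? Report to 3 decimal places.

Break-even investment rate: n + δ = 0.009 + 0.098 = 0.107.
Maximizing c = f(k) − (n+δ)·k gives f'(k) = n+δ, i.e. 0.31·k^(0.31−1) = 0.107, so k_gold = (0.31/0.107)^(1/0.69) ≈ 4.6723.
y_gold = 4.6723^0.31 ≈ 1.6127.
c_gold = y_gold − (n+δ)·k_gold = 1.6127 − 0.107·4.6723 ≈ 1.1128.

c_gold ≈ 1.113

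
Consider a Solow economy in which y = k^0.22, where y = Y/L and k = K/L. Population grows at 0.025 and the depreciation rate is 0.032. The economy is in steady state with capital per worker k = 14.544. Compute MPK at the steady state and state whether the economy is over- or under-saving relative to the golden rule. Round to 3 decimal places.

The effective depreciation rate is n + δ = 0.025 + 0.032 = 0.057.
MPK = 0.22·k^(0.22−1) = 0.22·14.544^(-0.78) ≈ 0.0273.
MPK < 0.057, so the economy is dynamically inefficient (over-saving).

over-saving; MPK ≈ 0.027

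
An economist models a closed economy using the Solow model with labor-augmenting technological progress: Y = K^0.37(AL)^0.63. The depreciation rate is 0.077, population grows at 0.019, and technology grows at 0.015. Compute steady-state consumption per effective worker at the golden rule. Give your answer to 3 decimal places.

c_gold ≈ 1.278

Capital per effective worker breaks even when investment replaces (n + g + δ)·k; here n + g + δ = 0.111.
Setting f'(k) = n+g+δ gives 0.37·k^(0.37−1) = 0.111, hence k_gold = (0.37/0.111)^(1/0.63) ≈ 6.7603.
y_gold = 6.7603^0.37 ≈ 2.0281.
c_gold = y_gold − (n+g+δ)·k_gold = 2.0281 − 0.111·6.7603 ≈ 1.2777.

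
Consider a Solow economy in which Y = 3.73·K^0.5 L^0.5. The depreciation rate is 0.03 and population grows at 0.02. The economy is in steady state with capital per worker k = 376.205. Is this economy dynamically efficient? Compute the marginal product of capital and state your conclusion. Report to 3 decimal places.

dynamically efficient; MPK ≈ 0.096

Capital per worker breaks even when investment replaces (n + δ)·k; here n + δ = 0.05.
MPK = 0.5·3.73·k^(0.5−1) = 0.5·3.73·376.205^(-0.5) ≈ 0.0962.
MPK > 0.05, so the economy is dynamically efficient (under-saving).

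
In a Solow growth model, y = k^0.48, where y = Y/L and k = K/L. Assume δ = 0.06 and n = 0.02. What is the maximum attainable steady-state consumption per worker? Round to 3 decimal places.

The effective depreciation rate is n + δ = 0.02 + 0.06 = 0.08.
Golden rule sets MPK = n+δ: 0.48·k^(0.48−1) = 0.08, so k_gold = (0.48/0.08)^(1/0.52) ≈ 31.3650.
y_gold = 31.3650^0.48 ≈ 5.2275.
c_gold = y_gold − (n+δ)·k_gold = 5.2275 − 0.08·31.3650 ≈ 2.7183.

c_gold ≈ 2.718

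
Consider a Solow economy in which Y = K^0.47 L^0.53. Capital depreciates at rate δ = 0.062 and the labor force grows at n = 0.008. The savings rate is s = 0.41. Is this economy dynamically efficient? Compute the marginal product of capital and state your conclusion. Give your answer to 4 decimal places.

dynamically efficient; MPK ≈ 0.0802

Break-even investment rate: n + δ = 0.008 + 0.062 = 0.07.
Steady-state k*: s·k^0.47 = 0.07·k gives k* = (0.41/0.07)^(1/0.53) ≈ 28.0843.
MPK = 0.47·28.0843^(-0.53) ≈ 0.0802.
MPK > n+δ = 0.07, so the economy is dynamically efficient (under-saving).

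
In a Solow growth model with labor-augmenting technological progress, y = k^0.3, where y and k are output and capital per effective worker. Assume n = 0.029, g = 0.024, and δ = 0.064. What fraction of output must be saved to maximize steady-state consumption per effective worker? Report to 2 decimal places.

s_gold = 0.30

Capital per effective worker breaks even when investment replaces (n + g + δ)·k; here n + g + δ = 0.117.
At the golden rule MPK = n+g+δ, and in any Cobb-Douglas steady state s = (n+g+δ)·k/y = MPK·k/y = capital's share 0.3.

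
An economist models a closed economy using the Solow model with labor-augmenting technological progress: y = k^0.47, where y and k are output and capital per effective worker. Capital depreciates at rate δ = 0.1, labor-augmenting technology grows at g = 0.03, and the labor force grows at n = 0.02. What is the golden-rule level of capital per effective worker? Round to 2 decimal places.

k_gold ≈ 8.63

n + g + δ = 0.02 + 0.03 + 0.1 = 0.15.
Maximizing c = f(k) − (n+g+δ)·k gives f'(k) = n+g+δ, i.e. 0.47·k^(0.47−1) = 0.15, so k_gold = (0.47/0.15)^(1/0.53) ≈ 8.6270.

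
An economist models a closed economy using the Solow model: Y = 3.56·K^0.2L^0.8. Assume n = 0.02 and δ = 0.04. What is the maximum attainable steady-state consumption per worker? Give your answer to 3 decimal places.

The effective depreciation rate is n + δ = 0.02 + 0.04 = 0.06.
Setting f'(k) = n+δ gives 0.2·3.56·k^(0.2−1) = 0.06, hence k_gold = (0.2·3.56/0.06)^(1/0.8) ≈ 22.0247.
y_gold = 3.56·22.0247^0.2 ≈ 6.6074.
c_gold = y_gold − (n+δ)·k_gold = 6.6074 − 0.06·22.0247 ≈ 5.2859.

c_gold ≈ 5.286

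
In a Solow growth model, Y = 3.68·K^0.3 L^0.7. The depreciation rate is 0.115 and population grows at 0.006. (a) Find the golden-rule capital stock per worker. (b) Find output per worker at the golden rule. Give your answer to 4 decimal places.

Break-even investment rate: n + δ = 0.006 + 0.115 = 0.121.
Setting f'(k) = n+δ gives 0.3·3.68·k^(0.3−1) = 0.121, hence k_gold = (0.3·3.68/0.121)^(1/0.7) ≈ 23.5337.
y_gold = 3.68·23.5337^0.3 ≈ 9.4919.

(a) k_gold ≈ 23.5337; (b) y_gold ≈ 9.4919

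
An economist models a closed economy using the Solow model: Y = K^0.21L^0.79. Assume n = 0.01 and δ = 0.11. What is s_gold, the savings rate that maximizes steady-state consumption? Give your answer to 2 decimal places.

The effective depreciation rate is n + δ = 0.01 + 0.11 = 0.12.
At the golden rule MPK = n+δ, and in any Cobb-Douglas steady state s = (n+δ)·k/y = MPK·k/y = capital's share 0.21.

s_gold = 0.21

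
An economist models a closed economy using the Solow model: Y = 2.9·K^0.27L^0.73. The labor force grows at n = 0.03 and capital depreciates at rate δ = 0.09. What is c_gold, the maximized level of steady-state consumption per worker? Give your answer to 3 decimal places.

The effective depreciation rate is n + δ = 0.03 + 0.09 = 0.12.
At the golden rule the marginal product of capital equals n+δ: 0.27·2.9·k^(0.27−1) = 0.12. Solving, k_gold = (0.27·2.9/0.12)^(1/0.73) ≈ 13.0576.
y_gold = 2.9·13.0576^0.27 ≈ 5.8034.
c_gold = y_gold − (n+δ)·k_gold = 5.8034 − 0.12·13.0576 ≈ 4.2365.

c_gold ≈ 4.236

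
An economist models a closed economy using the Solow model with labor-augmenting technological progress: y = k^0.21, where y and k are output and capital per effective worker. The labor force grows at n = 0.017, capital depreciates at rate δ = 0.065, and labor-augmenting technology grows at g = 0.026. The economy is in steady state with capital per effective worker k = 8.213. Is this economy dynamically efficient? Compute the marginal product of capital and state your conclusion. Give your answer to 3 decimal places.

dynamically inefficient; MPK ≈ 0.040

The effective depreciation rate is n + g + δ = 0.017 + 0.026 + 0.065 = 0.108.
MPK = 0.21·k^(0.21−1) = 0.21·8.213^(-0.79) ≈ 0.0398.
MPK < 0.108, so the economy is dynamically inefficient (over-saving).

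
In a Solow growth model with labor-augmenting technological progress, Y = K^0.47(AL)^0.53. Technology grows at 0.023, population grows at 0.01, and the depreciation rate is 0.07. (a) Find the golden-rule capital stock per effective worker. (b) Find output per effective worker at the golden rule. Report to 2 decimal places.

Capital per effective worker breaks even when investment replaces (n + g + δ)·k; here n + g + δ = 0.103.
Setting f'(k) = n+g+δ gives 0.47·k^(0.47−1) = 0.103, hence k_gold = (0.47/0.103)^(1/0.53) ≈ 17.5343.
y_gold = 17.5343^0.47 ≈ 3.8426.

(a) k_gold ≈ 17.53; (b) y_gold ≈ 3.84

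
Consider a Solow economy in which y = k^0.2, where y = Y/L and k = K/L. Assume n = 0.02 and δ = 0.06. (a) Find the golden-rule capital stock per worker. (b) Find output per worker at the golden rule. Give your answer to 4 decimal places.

n + δ = 0.02 + 0.06 = 0.08.
At the golden rule the marginal product of capital equals n+δ: 0.2·k^(0.2−1) = 0.08. Solving, k_gold = (0.2/0.08)^(1/0.8) ≈ 3.1436.
y_gold = 3.1436^0.2 ≈ 1.2574.

(a) k_gold ≈ 3.1436; (b) y_gold ≈ 1.2574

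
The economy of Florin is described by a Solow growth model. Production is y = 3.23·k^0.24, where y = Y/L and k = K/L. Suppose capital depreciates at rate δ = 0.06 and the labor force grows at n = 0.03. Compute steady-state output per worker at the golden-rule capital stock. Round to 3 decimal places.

y_gold ≈ 6.376

Break-even investment rate: n + δ = 0.03 + 0.06 = 0.09.
Golden rule sets MPK = n+δ: 0.24·3.23·k^(0.24−1) = 0.09, so k_gold = (0.24·3.23/0.09)^(1/0.76) ≈ 17.0015.
Output: y_gold = 3.23·k_gold^0.24 = 3.23·17.0015^0.24 ≈ 6.3756.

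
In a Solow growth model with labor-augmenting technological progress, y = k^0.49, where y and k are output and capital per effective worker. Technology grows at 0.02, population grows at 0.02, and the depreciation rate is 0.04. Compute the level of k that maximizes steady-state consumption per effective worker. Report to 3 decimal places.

k_gold ≈ 34.942

n + g + δ = 0.02 + 0.02 + 0.04 = 0.08.
Maximizing c = f(k) − (n+g+δ)·k gives f'(k) = n+g+δ, i.e. 0.49·k^(0.49−1) = 0.08, so k_gold = (0.49/0.08)^(1/0.51) ≈ 34.9418.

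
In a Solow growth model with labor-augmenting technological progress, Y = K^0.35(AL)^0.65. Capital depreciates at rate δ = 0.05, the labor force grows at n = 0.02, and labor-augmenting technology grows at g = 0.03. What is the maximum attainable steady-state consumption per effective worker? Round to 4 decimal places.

c_gold ≈ 1.2761

n + g + δ = 0.02 + 0.03 + 0.05 = 0.1.
Maximizing c = f(k) − (n+g+δ)·k gives f'(k) = n+g+δ, i.e. 0.35·k^(0.35−1) = 0.1, so k_gold = (0.35/0.1)^(1/0.65) ≈ 6.8711.
y_gold = 6.8711^0.35 ≈ 1.9632.
c_gold = y_gold − (n+g+δ)·k_gold = 1.9632 − 0.1·6.8711 ≈ 1.2761.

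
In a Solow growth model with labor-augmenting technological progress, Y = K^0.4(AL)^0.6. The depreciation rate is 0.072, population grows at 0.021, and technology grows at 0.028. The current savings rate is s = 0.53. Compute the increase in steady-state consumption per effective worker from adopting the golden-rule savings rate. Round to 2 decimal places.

The effective depreciation rate is n + g + δ = 0.021 + 0.028 + 0.072 = 0.121.
Current steady state (s = 0.53): k* = (0.53/0.121)^(1/0.6) ≈ 11.7260, y* = 11.7260^0.4 ≈ 2.6771, c* = (1−0.53)·2.6771 ≈ 1.2582.
Setting f'(k) = n+g+δ gives 0.4·k^(0.4−1) = 0.121, hence k_gold = (0.4/0.121)^(1/0.6) ≈ 7.3360.
y_gold = 7.3360^0.4 ≈ 2.2191, c_gold = y_gold − 0.121·k_gold ≈ 1.3315.
Gain: Δc = 1.3315 − 1.2582 ≈ 0.0733.

Δc ≈ 0.07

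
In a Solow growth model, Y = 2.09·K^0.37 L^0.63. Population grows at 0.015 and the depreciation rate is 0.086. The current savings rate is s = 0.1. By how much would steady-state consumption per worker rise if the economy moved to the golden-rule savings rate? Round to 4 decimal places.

Δc ≈ 1.4687

Capital per worker breaks even when investment replaces (n + δ)·k; here n + δ = 0.101.
Current steady state (s = 0.1): k* = (0.1·2.09/0.101)^(1/0.63) ≈ 3.1718, y* = 2.09·3.1718^0.37 ≈ 3.2035, c* = (1−0.1)·3.2035 ≈ 2.8832.
At the golden rule the marginal product of capital equals n+δ: 0.37·2.09·k^(0.37−1) = 0.101. Solving, k_gold = (0.37·2.09/0.101)^(1/0.63) ≈ 25.3056.
y_gold = 2.09·25.3056^0.37 ≈ 6.9077, c_gold = y_gold − 0.101·k_gold ≈ 4.3519.
Gain: Δc = 4.3519 − 2.8832 ≈ 1.4687.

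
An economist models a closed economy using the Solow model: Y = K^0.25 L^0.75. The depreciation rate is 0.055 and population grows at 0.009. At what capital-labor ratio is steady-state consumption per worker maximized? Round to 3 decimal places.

k_gold ≈ 6.152

Capital per worker breaks even when investment replaces (n + δ)·k; here n + δ = 0.064.
Golden rule sets MPK = n+δ: 0.25·k^(0.25−1) = 0.064, so k_gold = (0.25/0.064)^(1/0.75) ≈ 6.1520.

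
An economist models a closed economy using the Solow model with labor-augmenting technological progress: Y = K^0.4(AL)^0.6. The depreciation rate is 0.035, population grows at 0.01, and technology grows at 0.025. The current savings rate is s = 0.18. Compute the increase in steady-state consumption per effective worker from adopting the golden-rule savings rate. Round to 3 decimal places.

Capital per effective worker breaks even when investment replaces (n + g + δ)·k; here n + g + δ = 0.07.
Current steady state (s = 0.18): k* = (0.18/0.07)^(1/0.6) ≈ 4.8264, y* = 4.8264^0.4 ≈ 1.8769, c* = (1−0.18)·1.8769 ≈ 1.5391.
At the golden rule the marginal product of capital equals n+g+δ: 0.4·k^(0.4−1) = 0.07. Solving, k_gold = (0.4/0.07)^(1/0.6) ≈ 18.2643.
y_gold = 18.2643^0.4 ≈ 3.1963, c_gold = y_gold − 0.07·k_gold ≈ 1.9178.
Gain: Δc = 1.9178 − 1.5391 ≈ 0.3787.

Δc ≈ 0.379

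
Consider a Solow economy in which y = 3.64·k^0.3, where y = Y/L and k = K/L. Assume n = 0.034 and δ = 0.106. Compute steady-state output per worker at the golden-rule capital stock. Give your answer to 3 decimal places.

Capital per worker breaks even when investment replaces (n + δ)·k; here n + δ = 0.14.
Maximizing c = f(k) − (n+δ)·k gives f'(k) = n+δ, i.e. 0.3·3.64·k^(0.3−1) = 0.14, so k_gold = (0.3·3.64/0.14)^(1/0.7) ≈ 18.8114.
Output: y_gold = 3.64·k_gold^0.3 = 3.64·18.8114^0.3 ≈ 8.7786.

y_gold ≈ 8.779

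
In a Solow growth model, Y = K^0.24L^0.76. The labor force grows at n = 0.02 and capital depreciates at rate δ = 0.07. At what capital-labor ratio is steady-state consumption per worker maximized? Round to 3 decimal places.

Capital per worker breaks even when investment replaces (n + δ)·k; here n + δ = 0.09.
At the golden rule the marginal product of capital equals n+δ: 0.24·k^(0.24−1) = 0.09. Solving, k_gold = (0.24/0.09)^(1/0.76) ≈ 3.6348.

k_gold ≈ 3.635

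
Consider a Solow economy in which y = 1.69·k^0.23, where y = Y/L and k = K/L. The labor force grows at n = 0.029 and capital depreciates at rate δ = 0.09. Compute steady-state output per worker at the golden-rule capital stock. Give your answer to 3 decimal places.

The effective depreciation rate is n + δ = 0.029 + 0.09 = 0.119.
Maximizing c = f(k) − (n+δ)·k gives f'(k) = n+δ, i.e. 0.23·1.69·k^(0.23−1) = 0.119, so k_gold = (0.23·1.69/0.119)^(1/0.77) ≈ 4.6518.
Output: y_gold = 1.69·k_gold^0.23 = 1.69·4.6518^0.23 ≈ 2.4068.

y_gold ≈ 2.407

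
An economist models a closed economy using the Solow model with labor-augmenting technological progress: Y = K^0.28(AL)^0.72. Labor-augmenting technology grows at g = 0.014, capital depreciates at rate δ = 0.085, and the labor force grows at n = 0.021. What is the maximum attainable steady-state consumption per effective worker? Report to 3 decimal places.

n + g + δ = 0.021 + 0.014 + 0.085 = 0.12.
Maximizing c = f(k) − (n+g+δ)·k gives f'(k) = n+g+δ, i.e. 0.28·k^(0.28−1) = 0.12, so k_gold = (0.28/0.12)^(1/0.72) ≈ 3.2440.
y_gold = 3.2440^0.28 ≈ 1.3903.
c_gold = y_gold − (n+g+δ)·k_gold = 1.3903 − 0.12·3.2440 ≈ 1.0010.

c_gold ≈ 1.001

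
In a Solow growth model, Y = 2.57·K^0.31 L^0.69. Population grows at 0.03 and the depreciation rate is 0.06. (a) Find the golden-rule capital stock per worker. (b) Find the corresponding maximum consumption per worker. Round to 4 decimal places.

(a) k_gold ≈ 23.5798; (b) c_gold ≈ 4.7236

Break-even investment rate: n + δ = 0.03 + 0.06 = 0.09.
At the golden rule the marginal product of capital equals n+δ: 0.31·2.57·k^(0.31−1) = 0.09. Solving, k_gold = (0.31·2.57/0.09)^(1/0.69) ≈ 23.5798.
y_gold = 2.57·23.5798^0.31 ≈ 6.8457; c_gold = y_gold − 0.09·k_gold ≈ 4.7236.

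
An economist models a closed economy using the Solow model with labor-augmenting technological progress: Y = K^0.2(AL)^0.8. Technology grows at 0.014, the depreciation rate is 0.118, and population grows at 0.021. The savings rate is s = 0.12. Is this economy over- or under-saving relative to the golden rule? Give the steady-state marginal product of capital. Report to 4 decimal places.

under-saving; MPK ≈ 0.2550

Capital per effective worker breaks even when investment replaces (n + g + δ)·k; here n + g + δ = 0.153.
Steady-state k*: s·k^0.2 = 0.153·k gives k* = (0.12/0.153)^(1/0.8) ≈ 0.7381.
MPK = 0.2·0.7381^(-0.8) ≈ 0.2550.
MPK > n+g+δ = 0.153, so the economy is dynamically efficient (under-saving).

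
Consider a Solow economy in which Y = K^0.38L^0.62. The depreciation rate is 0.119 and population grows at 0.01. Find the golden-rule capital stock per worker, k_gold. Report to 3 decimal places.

k_gold ≈ 5.712

Capital per worker breaks even when investment replaces (n + δ)·k; here n + δ = 0.129.
Maximizing c = f(k) − (n+δ)·k gives f'(k) = n+δ, i.e. 0.38·k^(0.38−1) = 0.129, so k_gold = (0.38/0.129)^(1/0.62) ≈ 5.7117.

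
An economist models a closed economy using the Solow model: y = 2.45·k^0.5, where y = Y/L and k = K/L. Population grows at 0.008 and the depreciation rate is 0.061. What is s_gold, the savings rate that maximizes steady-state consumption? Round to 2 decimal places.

Break-even investment rate: n + δ = 0.008 + 0.061 = 0.069.
At the golden rule MPK = n+δ, and in any Cobb-Douglas steady state s = (n+δ)·k/y = MPK·k/y = capital's share 0.5.

s_gold = 0.50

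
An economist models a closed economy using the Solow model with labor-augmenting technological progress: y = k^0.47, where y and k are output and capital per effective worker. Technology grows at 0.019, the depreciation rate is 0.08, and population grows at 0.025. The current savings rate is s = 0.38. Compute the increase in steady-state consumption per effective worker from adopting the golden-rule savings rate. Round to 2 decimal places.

n + g + δ = 0.025 + 0.019 + 0.08 = 0.124.
Current steady state (s = 0.38): k* = (0.38/0.124)^(1/0.53) ≈ 8.2730, y* = 8.2730^0.47 ≈ 2.6996, c* = (1−0.38)·2.6996 ≈ 1.6738.
Golden rule sets MPK = n+g+δ: 0.47·k^(0.47−1) = 0.124, so k_gold = (0.47/0.124)^(1/0.53) ≈ 12.3550.
y_gold = 12.3550^0.47 ≈ 3.2596, c_gold = y_gold − 0.124·k_gold ≈ 1.7276.
Gain: Δc = 1.7276 − 1.6738 ≈ 0.0538.

Δc ≈ 0.05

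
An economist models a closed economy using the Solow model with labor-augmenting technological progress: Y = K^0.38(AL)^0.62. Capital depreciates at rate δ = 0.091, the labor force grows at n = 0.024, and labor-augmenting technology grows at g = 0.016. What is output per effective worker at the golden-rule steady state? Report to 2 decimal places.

The effective depreciation rate is n + g + δ = 0.024 + 0.016 + 0.091 = 0.131.
At the golden rule the marginal product of capital equals n+g+δ: 0.38·k^(0.38−1) = 0.131. Solving, k_gold = (0.38/0.131)^(1/0.62) ≈ 5.5717.
Output: y_gold = k_gold^0.38 = 5.5717^0.38 ≈ 1.9208.

y_gold ≈ 1.92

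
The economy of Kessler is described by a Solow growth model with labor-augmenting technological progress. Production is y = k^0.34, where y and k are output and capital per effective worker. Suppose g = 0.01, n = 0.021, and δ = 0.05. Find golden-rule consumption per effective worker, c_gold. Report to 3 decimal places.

The effective depreciation rate is n + g + δ = 0.021 + 0.01 + 0.05 = 0.081.
Maximizing c = f(k) − (n+g+δ)·k gives f'(k) = n+g+δ, i.e. 0.34·k^(0.34−1) = 0.081, so k_gold = (0.34/0.081)^(1/0.66) ≈ 8.7888.
y_gold = 8.7888^0.34 ≈ 2.0938.
c_gold = y_gold − (n+g+δ)·k_gold = 2.0938 − 0.081·8.7888 ≈ 1.3819.

c_gold ≈ 1.382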